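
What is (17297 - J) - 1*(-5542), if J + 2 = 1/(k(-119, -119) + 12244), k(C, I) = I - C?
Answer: 279665203/12244 ≈ 22841.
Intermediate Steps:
J = -24487/12244 (J = -2 + 1/((-119 - 1*(-119)) + 12244) = -2 + 1/((-119 + 119) + 12244) = -2 + 1/(0 + 12244) = -2 + 1/12244 = -24487/12244 ≈ -1.9999)
(17297 - J) - 1*(-5542) = (17297 - 1*(-24487/12244)) - 1*(-5542) = (17297 + 24487/12244) + 5542 = 211808955/12244 + 5542 = 279665203/12244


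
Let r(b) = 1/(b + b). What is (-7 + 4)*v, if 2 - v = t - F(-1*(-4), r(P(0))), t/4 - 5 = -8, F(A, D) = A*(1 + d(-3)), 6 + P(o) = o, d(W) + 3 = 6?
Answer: -90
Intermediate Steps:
d(W) = 3 (d(W) = -3 + 6 = 3)
P(o) = -6 + o
r(b) = 1/(2*b)
F(A, D) = 4*A (F(A, D) = A*(1 + 3) = A*4 = 4*A)
t = -12 (t = 20 + 4*(-8) = 20 - 32 = -12)
v = 30 (v = 2 - (-12 - 4*(-1*(-4))) = 2 - (-12 - 4*4) = 2 - (-12 - 1*16) = 2 - (-12 - 16) = 2 - 1*(-28) = 2 + 28 = 30)
(-7 + 4)*v = (-7 + 4)*30 = -3*30 = -90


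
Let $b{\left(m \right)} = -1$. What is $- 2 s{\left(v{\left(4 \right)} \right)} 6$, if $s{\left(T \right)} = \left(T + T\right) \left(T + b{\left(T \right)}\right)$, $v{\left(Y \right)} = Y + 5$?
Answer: $-1728$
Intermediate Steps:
$v{\left(Y \right)} = 5 + Y$
$s{\left(T \right)} = 2 T \left(-1 + T\right)$ ($s{\left(T \right)} = \left(T + T\right) \left(T - 1\right) = 2 T \left(-1 + T\right)$)
$- 2 s{\left(v{\left(4 \right)} \right)} 6 = - 2 \cdot 2 \left(5 + 4\right) \left(-1 + \left(5 + 4\right)\right) 6 = - 2 \cdot 2 \cdot 9 \left(-1 + 9\right) 6 = - 2 \cdot 2 \cdot 9 \cdot 8 \cdot 6 = \left(-2\right) 144 \cdot 6 = \left(-288\right) 6 = -1728$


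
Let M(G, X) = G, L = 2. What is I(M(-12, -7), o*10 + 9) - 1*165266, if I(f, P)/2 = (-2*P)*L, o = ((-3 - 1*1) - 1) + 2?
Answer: -165098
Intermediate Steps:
o = -3 (o = ((-3 - 1) - 1) + 2 = (-4 - 1) + 2 = -5 + 2 = -3)
I(f, P) = -8*P (I(f, P) = 2*(-2*P*2) = 2*(-4*P) = -8*P)
I(M(-12, -7), o*10 + 9) - 1*165266 = -8*(-3*10 + 9) - 1*165266 = -8*(-30 + 9) - 165266 = -8*(-21) - 165266 = 168 - 165266 = -165098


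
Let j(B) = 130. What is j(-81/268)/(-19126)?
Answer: -65/9563 ≈ -0.0067970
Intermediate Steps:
j(-81/268)/(-19126) = 130/(-19126) = 130*(-1/19126) = -65/9563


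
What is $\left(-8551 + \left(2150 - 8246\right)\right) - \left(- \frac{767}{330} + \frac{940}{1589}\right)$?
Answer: $- \frac{7679538827}{524370} \approx -14645.0$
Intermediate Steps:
$\left(-8551 + \left(2150 - 8246\right)\right) - \left(- \frac{767}{330} + \frac{940}{1589}\right) = \left(-8551 - 6096\right) - - \frac{908563}{524370} = -14647 + \left(- \frac{940}{1589} + \frac{767}{330}\right) = -14647 + \frac{908563}{524370} = - \frac{7679538827}{524370}$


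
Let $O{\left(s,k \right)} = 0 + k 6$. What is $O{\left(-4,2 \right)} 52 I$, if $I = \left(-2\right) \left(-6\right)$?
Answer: $7488$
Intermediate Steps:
$O{\left(s,k \right)} = 6 k$ ($O{\left(s,k \right)} = 0 + 6 k = 6 k$)
$I = 12$
$O{\left(-4,2 \right)} 52 I = 6 \cdot 2 \cdot 52 \cdot 12 = 12 \cdot 52 \cdot 12 = 624 \cdot 12 = 7488$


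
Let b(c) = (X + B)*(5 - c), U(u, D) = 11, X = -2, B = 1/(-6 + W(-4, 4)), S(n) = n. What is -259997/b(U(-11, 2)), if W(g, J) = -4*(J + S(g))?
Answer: -259997/13 ≈ -20000.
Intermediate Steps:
W(g, J) = -4*J - 4*g (W(g, J) = -4*(J + g) = -4*J - 4*g)
B = -⅙ (B = 1/(-6 + (-4*4 - 4*(-4))) = 1/(-6 + (-16 + 16)) = 1/(-6 + 0) = 1/(-6) = -⅙ ≈ -0.16667)
b(c) = -65/6 + 13*c/6 (b(c) = (-2 - ⅙)*(5 - c) = -13*(5 - c)/6 = -65/6 + 13*c/6)
-259997/b(U(-11, 2)) = -259997/(-65/6 + (13/6)*11) = -259997/(-65/6 + 143/6) = -259997/13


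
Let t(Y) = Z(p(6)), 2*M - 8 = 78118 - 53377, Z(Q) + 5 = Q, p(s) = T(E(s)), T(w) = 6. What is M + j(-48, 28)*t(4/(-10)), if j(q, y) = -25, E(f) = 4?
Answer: 24699/2 ≈ 12350.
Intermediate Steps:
p(s) = 6
Z(Q) = -5 + Q
M = 24749/2 (M = 4 + (78118 - 53377)/2 = 4 + (½)*24741 = 4 + 24741/2 = 24749/2 ≈ 12375.)
t(Y) = 1 (t(Y) = -5 + 6 = 1)
M + j(-48, 28)*t(4/(-10)) = 24749/2 - 25*1 = 24749/2 - 25 = 24699/2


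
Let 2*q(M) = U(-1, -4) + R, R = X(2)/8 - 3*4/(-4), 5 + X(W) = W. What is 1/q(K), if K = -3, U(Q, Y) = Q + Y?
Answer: -16/19 ≈ -0.84210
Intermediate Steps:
X(W) = -5 + W
R = 21/8 (R = (-5 + 2)/8 - 3*4/(-4) = -3*1/8 - 12*(-1/4) = -3/8 + 3 = 21/8 ≈ 2.6250)
q(M) = -19/16 (q(M) = ((-1 - 4) + 21/8)/2 = (-5 + 21/8)/2 = (1/2)*(-19/8) = -19/16)
1/q(K) = 1/(-19/16) = -16/19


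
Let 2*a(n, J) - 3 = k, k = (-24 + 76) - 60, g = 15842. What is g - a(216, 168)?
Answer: 31689/2 ≈ 15845.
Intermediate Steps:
k = -8 (k = 52 - 60 = -8)
a(n, J) = -5/2 (a(n, J) = 3/2 + (1/2)*(-8) = 3/2 - 4 = -5/2)
g - a(216, 168) = 15842 - 1*(-5/2) = 15842 + 5/2 = 31689/2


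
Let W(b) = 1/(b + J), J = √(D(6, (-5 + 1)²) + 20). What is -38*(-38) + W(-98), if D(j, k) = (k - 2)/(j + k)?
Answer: 152221070/105417 - √2497/105417 ≈ 1444.0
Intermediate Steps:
D(j, k) = (-2 + k)/(j + k)
J = √2497/11 (J = √((-2 + (-5 + 1)²)/(6 + (-5 + 1)²) + 20) = √((-2 + (-4)²)/(6 + (-4)²) + 20) = √((-2 + 16)/(6 + 16) + 20) = √(14/22 + 20) = √((1/22)*14 + 20) = √(7/11 + 20) = √(227/11) = √2497/11 ≈ 4.5427)
W(b) = 1/(b + √2497/11)
-38*(-38) + W(-98) = -38*(-38) + 11/(√2497 + 11*(-98)) = 1444 + 11/(√2497 - 1078) = 1444 + 11/(-1078 + √2497)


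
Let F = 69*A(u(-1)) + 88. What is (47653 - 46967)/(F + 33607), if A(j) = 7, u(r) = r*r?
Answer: 343/17089 ≈ 0.020071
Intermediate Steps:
u(r) = r²
F = 571 (F = 69*7 + 88 = 483 + 88 = 571)
(47653 - 46967)/(F + 33607) = (47653 - 46967)/(571 + 33607) = 686/34178 = 686*(1/34178) = 343/17089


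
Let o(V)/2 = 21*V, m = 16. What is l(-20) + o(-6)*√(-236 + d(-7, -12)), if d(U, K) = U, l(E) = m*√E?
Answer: I*(-2268*√3 + 32*√5) ≈ -3856.7*I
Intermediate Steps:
l(E) = 16*√E
o(V) = 42*V (o(V) = 2*(21*V) = 42*V)
l(-20) + o(-6)*√(-236 + d(-7, -12)) = 16*√(-20) + (42*(-6))*√(-236 - 7) = 16*(2*I*√5) - 2268*I*√3 = 32*I*√5 - 2268*I*√3 = -2268*I*√3 + 32*I*√5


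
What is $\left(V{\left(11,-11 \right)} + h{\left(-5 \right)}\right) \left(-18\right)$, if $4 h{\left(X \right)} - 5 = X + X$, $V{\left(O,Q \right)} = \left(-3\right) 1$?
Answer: $\frac{153}{2} \approx 76.5$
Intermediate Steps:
$V{\left(O,Q \right)} = -3$
$h{\left(X \right)} = \frac{5}{4} + \frac{X}{2}$ ($h{\left(X \right)} = \frac{5}{4} + \frac{X + X}{4} = \frac{5}{4} + \frac{2 X}{4} = \frac{5}{4} + \frac{X}{2}$)
$\left(V{\left(11,-11 \right)} + h{\left(-5 \right)}\right) \left(-18\right) = \left(-3 + \left(\frac{5}{4} + \frac{1}{2} \left(-5\right)\right)\right) \left(-18\right) = \left(-3 + \left(\frac{5}{4} - \frac{5}{2}\right)\right) \left(-18\right) = \left(-3 - \frac{5}{4}\right) \left(-18\right) = \left(- \frac{17}{4}\right) \left(-18\right) = \frac{153}{2}$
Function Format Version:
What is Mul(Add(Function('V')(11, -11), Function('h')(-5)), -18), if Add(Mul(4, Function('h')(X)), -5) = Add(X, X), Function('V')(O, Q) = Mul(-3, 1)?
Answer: Rational(153, 2) ≈ 76.500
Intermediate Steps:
Function('V')(O, Q) = -3
Function('h')(X) = Add(Rational(5, 4), Mul(Rational(1, 2), X)) (Function('h')(X) = Add(Rational(5, 4), Mul(Rational(1, 4), Add(X, X))) = Add(Rational(5, 4), Mul(Rational(1, 4), Mul(2, X))) = Add(Rational(5, 4), Mul(Rational(1, 2), X)))
Mul(Add(Function('V')(11, -11), Function('h')(-5)), -18) = Mul(Add(-3, Add(Rational(5, 4), Mul(Rational(1, 2), -5))), -18) = Mul(Add(-3, Add(Rational(5, 4), Rational(-5, 2))), -18) = Mul(Add(-3, Rational(-5, 4)), -18) = Mul(Rational(-17, 4), -18) = Rational(153, 2)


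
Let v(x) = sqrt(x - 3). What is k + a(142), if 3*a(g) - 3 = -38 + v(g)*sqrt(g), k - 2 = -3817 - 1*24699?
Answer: -85577/3 + sqrt(19738)/3 ≈ -28479.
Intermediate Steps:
k = -28514 (k = 2 + (-3817 - 1*24699) = 2 + (-3817 - 24699) = 2 - 28516 = -28514)
v(x) = sqrt(-3 + x)
a(g) = -35/3 + sqrt(g)*sqrt(-3 + g)/3 (a(g) = 1 + (-38 + sqrt(-3 + g)*sqrt(g))/3 = 1 + (-38 + sqrt(g)*sqrt(-3 + g))/3 = 1 + (-38/3 + sqrt(g)*sqrt(-3 + g)/3) = -35/3 + sqrt(g)*sqrt(-3 + g)/3)
k + a(142) = -28514 + (-35/3 + sqrt(142)*sqrt(-3 + 142)/3) = -28514 + (-35/3 + sqrt(142)*sqrt(139)/3) = -28514 + (-35/3 + sqrt(19738)/3) = -85577/3 + sqrt(19738)/3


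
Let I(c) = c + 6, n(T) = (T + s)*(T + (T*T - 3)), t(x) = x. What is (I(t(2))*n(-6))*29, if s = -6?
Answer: -75168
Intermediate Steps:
n(T) = (-6 + T)*(-3 + T + T**2) (n(T) = (T - 6)*(T + (T*T - 3)) = (-6 + T)*(T + (T**2 - 3)) = (-6 + T)*(T + (-3 + T**2)) = (-6 + T)*(-3 + T + T**2))
I(c) = 6 + c
(I(t(2))*n(-6))*29 = ((6 + 2)*(18 + (-6)**3 - 9*(-6) - 5*(-6)**2))*29 = (8*(18 - 216 + 54 - 5*36))*29 = (8*(18 - 216 + 54 - 180))*29 = (8*(-324))*29 = -2592*29 = -75168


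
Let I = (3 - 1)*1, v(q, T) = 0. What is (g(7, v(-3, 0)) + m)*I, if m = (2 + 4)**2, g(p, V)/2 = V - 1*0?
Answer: 72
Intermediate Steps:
g(p, V) = 2*V (g(p, V) = 2*(V - 1*0) = 2*(V + 0) = 2*V)
m = 36 (m = 6**2 = 36)
I = 2 (I = 2*1 = 2)
(g(7, v(-3, 0)) + m)*I = (2*0 + 36)*2 = (0 + 36)*2 = 36*2 = 72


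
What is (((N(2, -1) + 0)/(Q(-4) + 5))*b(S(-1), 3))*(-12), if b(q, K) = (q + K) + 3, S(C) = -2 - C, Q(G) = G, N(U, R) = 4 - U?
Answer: -120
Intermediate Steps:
b(q, K) = 3 + K + q (b(q, K) = (K + q) + 3 = 3 + K + q)
(((N(2, -1) + 0)/(Q(-4) + 5))*b(S(-1), 3))*(-12) = ((((4 - 1*2) + 0)/(-4 + 5))*(3 + 3 + (-2 - 1*(-1))))*(-12) = ((((4 - 2) + 0)/1)*(3 + 3 + (-2 + 1)))*(-12) = (((2 + 0)*1)*(3 + 3 - 1))*(-12) = ((2*1)*5)*(-12) = (2*5)*(-12) = 10*(-12) = -120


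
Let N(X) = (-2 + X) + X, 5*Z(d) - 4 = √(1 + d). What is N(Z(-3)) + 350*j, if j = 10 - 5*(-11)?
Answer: 113748/5 + 2*I*√2/5 ≈ 22750.0 + 0.56569*I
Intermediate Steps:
j = 65 (j = 10 + 55 = 65)
Z(d) = ⅘ + √(1 + d)/5
N(X) = -2 + 2*X
N(Z(-3)) + 350*j = (-2 + 2*(⅘ + √(1 - 3)/5)) + 350*65 = (-2 + 2*(⅘ + √(-2)/5)) + 22750 = (-2 + 2*(⅘ + (I*√2)/5)) + 22750 = (-2 + 2*(⅘ + I*√2/5)) + 22750 = (-2 + (8/5 + 2*I*√2/5)) + 22750 = (-⅖ + 2*I*√2/5) + 22750 = 113748/5 + 2*I*√2/5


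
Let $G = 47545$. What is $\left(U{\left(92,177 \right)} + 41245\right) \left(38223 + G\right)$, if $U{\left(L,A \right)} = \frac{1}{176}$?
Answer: $\frac{77825036241}{22} \approx 3.5375 \cdot 10^{9}$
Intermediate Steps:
$U{\left(L,A \right)} = \frac{1}{176}$
$\left(U{\left(92,177 \right)} + 41245\right) \left(38223 + G\right) = \left(\frac{1}{176} + 41245\right) \left(38223 + 47545\right) = \frac{7259121}{176} \cdot 85768 = \frac{77825036241}{22}$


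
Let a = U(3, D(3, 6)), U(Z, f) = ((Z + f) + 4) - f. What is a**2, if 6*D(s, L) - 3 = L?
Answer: 49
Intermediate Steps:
D(s, L) = 1/2 + L/6
U(Z, f) = 4 + Z (U(Z, f) = (4 + Z + f) - f = 4 + Z)
a = 7 (a = 4 + 3 = 7)
a**2 = 7**2 = 49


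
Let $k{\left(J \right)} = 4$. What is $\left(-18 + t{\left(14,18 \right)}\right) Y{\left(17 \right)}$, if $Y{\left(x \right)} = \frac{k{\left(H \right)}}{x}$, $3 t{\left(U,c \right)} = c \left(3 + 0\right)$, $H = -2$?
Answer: $0$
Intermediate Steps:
$t{\left(U,c \right)} = c$ ($t{\left(U,c \right)} = \frac{c \left(3 + 0\right)}{3} = \frac{c 3}{3} = \frac{3 c}{3} = c$)
$Y{\left(x \right)} = \frac{4}{x}$
$\left(-18 + t{\left(14,18 \right)}\right) Y{\left(17 \right)} = \left(-18 + 18\right) \frac{4}{17} = 0 \cdot 4 \cdot \frac{1}{17} = 0 \cdot \frac{4}{17} = 0$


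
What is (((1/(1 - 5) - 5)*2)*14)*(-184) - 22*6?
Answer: 26916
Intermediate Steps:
(((1/(1 - 5) - 5)*2)*14)*(-184) - 22*6 = (((1/(-4) - 5)*2)*14)*(-184) - 132 = (((-¼ - 5)*2)*14)*(-184) - 132 = (-21/4*2*14)*(-184) - 132 = -21/2*14*(-184) - 132 = -147*(-184) - 132 = 27048 - 132 = 26916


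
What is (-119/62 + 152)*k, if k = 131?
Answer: 1218955/62 ≈ 19661.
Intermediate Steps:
(-119/62 + 152)*k = (-119/62 + 152)*131 = (9305/62)*131 = 1218955/62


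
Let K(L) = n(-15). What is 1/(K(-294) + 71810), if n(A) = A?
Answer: 1/71795 ≈ 1.3929e-5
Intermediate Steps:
K(L) = -15
1/(K(-294) + 71810) = 1/(-15 + 71810) = 1/71795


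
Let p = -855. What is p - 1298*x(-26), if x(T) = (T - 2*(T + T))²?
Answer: -7897887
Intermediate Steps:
x(T) = 9*T² (x(T) = (T - 4*T)² = (-3*T)² = 9*T²)
p - 1298*x(-26) = -855 - 11682*(-26)² = -855 - 11682*676 = -855 - 1298*6084 = -855 - 7897032 = -7897887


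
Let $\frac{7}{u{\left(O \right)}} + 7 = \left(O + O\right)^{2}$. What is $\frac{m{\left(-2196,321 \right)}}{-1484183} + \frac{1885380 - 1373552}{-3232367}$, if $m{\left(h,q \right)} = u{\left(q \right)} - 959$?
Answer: $- \frac{311815967382400216}{1977291945870064277} \approx -0.1577$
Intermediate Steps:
$u{\left(O \right)} = \frac{7}{-7 + 4 O^{2}}$ ($u{\left(O \right)} = \frac{7}{-7 + \left(O + O\right)^{2}} = \frac{7}{-7 + \left(2 O\right)^{2}} = \frac{7}{-7 + 4 O^{2}}$)
$m{\left(h,q \right)} = -959 + \frac{7}{-7 + 4 q^{2}}$ ($m{\left(h,q \right)} = \frac{7}{-7 + 4 q^{2}} - 959 = -959 + \frac{7}{-7 + 4 q^{2}}$)
$\frac{m{\left(-2196,321 \right)}}{-1484183} + \frac{1885380 - 1373552}{-3232367} = \frac{28 \frac{1}{-7 + 4 \cdot 321^{2}} \left(240 - 137 \cdot 321^{2}\right)}{-1484183} + \frac{1885380 - 1373552}{-3232367} = \frac{28 \left(240 - 14116617\right)}{-7 + 4 \cdot 103041} \left(- \frac{1}{1484183}\right) + \left(1885380 - 1373552\right) \left(- \frac{1}{3232367}\right) = \frac{28 \left(240 - 14116617\right)}{-7 + 412164} \left(- \frac{1}{1484183}\right) + 511828 \left(- \frac{1}{3232367}\right) = 28 \cdot \frac{1}{412157} \left(-14116377\right) \left(- \frac{1}{1484183}\right) - \frac{511828}{3232367} = \left(- \frac{395258556}{412157}\right) \left(- \frac{1}{1484183}\right) - \frac{511828}{3232367} = \frac{395258556}{611716412731} - \frac{511828}{3232367} = - \frac{311815967382400216}{1977291945870064277}$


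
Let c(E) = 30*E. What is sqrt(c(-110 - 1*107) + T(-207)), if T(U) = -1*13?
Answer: I*sqrt(6523) ≈ 80.765*I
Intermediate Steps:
T(U) = -13
sqrt(c(-110 - 1*107) + T(-207)) = sqrt(30*(-110 - 1*107) - 13) = sqrt(30*(-110 - 107) - 13) = sqrt(30*(-217) - 13) = sqrt(-6510 - 13) = sqrt(-6523) = I*sqrt(6523)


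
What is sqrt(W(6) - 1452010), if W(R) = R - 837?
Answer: I*sqrt(1452841) ≈ 1205.3*I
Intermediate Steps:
W(R) = -837 + R
sqrt(W(6) - 1452010) = sqrt((-837 + 6) - 1452010) = sqrt(-831 - 1452010) = sqrt(-1452841) = I*sqrt(1452841)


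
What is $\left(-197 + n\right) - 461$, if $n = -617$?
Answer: $-1275$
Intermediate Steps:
$\left(-197 + n\right) - 461 = \left(-197 - 617\right) - 461 = -814 - 461 = -1275$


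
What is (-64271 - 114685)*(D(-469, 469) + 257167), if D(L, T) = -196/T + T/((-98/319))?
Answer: -21455953152714/469 ≈ -4.5748e+10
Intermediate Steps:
D(L, T) = -196/T - 319*T/98 (D(L, T) = -196/T + T/((-98*1/319)) = -196/T + T/(-98/319) = -196/T + T*(-319/98) = -196/T - 319*T/98)
(-64271 - 114685)*(D(-469, 469) + 257167) = (-64271 - 114685)*((-196/469 - 319/98*469) + 257167) = -178956*((-196*1/469 - 21373/14) + 257167) = -178956*((-28/67 - 21373/14) + 257167) = -178956*(-1432383/938 + 257167) = -178956*239790263/938 = -21455953152714/469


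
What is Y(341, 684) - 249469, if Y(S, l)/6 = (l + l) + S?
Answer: -239215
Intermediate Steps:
Y(S, l) = 6*S + 12*l (Y(S, l) = 6*((l + l) + S) = 6*(2*l + S) = 6*(S + 2*l) = 6*S + 12*l)
Y(341, 684) - 249469 = (6*341 + 12*684) - 249469 = (2046 + 8208) - 249469 = 10254 - 249469 = -239215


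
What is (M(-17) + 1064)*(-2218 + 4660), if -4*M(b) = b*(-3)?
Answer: 5134305/2 ≈ 2.5672e+6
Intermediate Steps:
M(b) = 3*b/4 (M(b) = -b*(-3)/4 = -(-3)*b/4 = 3*b/4)
(M(-17) + 1064)*(-2218 + 4660) = ((3/4)*(-17) + 1064)*(-2218 + 4660) = (-51/4 + 1064)*2442 = (4205/4)*2442 = 5134305/2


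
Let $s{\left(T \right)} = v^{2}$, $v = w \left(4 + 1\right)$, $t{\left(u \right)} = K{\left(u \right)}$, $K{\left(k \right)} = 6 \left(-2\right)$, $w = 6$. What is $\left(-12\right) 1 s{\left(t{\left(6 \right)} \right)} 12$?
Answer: $-129600$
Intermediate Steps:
$K{\left(k \right)} = -12$
$t{\left(u \right)} = -12$
$v = 30$ ($v = 6 \left(4 + 1\right) = 6 \cdot 5 = 30$)
$s{\left(T \right)} = 900$ ($s{\left(T \right)} = 30^{2} = 900$)
$\left(-12\right) 1 s{\left(t{\left(6 \right)} \right)} 12 = \left(-12\right) 1 \cdot 900 \cdot 12 = \left(-12\right) 10800 = -129600$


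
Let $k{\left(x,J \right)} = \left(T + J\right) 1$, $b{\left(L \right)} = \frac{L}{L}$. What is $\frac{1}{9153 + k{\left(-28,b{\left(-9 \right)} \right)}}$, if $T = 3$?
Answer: $\frac{1}{9157} \approx 0.00010921$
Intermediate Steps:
$b{\left(L \right)} = 1$
$k{\left(x,J \right)} = 3 + J$ ($k{\left(x,J \right)} = \left(3 + J\right) 1 = 3 + J$)
$\frac{1}{9153 + k{\left(-28,b{\left(-9 \right)} \right)}} = \frac{1}{9153 + \left(3 + 1\right)} = \frac{1}{9153 + 4} = \frac{1}{9157}$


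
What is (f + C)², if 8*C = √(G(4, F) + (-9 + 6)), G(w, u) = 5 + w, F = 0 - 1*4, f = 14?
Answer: (112 + √6)²/64 ≈ 204.67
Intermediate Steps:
F = -4 (F = 0 - 4 = -4)
C = √6/8 (C = √((5 + 4) + (-9 + 6))/8 = √(9 - 3)/8 = √6/8 ≈ 0.30619)
(f + C)² = (14 + √6/8)²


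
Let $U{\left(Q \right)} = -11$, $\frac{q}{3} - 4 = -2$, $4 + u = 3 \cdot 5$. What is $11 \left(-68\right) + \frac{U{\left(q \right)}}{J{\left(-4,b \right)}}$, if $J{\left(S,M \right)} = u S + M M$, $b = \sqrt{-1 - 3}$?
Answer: $- \frac{35893}{48} \approx -747.77$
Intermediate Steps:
$u = 11$ ($u = -4 + 3 \cdot 5 = -4 + 15 = 11$)
$q = 6$ ($q = 12 + 3 \left(-2\right) = 12 - 6 = 6$)
$b = 2 i$ ($b = \sqrt{-4} = 2 i \approx 2.0 i$)
$J{\left(S,M \right)} = M^{2} + 11 S$ ($J{\left(S,M \right)} = 11 S + M M = 11 S + M^{2} = M^{2} + 11 S$)
$11 \left(-68\right) + \frac{U{\left(q \right)}}{J{\left(-4,b \right)}} = 11 \left(-68\right) - \frac{11}{\left(2 i\right)^{2} + 11 \left(-4\right)} = -748 - \frac{11}{-4 - 44} = -748 - \frac{11}{-48} = -748 - - \frac{11}{48} = -748 + \frac{11}{48} = - \frac{35893}{48}$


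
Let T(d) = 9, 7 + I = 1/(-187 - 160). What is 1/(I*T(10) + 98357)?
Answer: 347/34108009 ≈ 1.0174e-5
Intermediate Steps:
I = -2430/347 (I = -7 + 1/(-187 - 160) = -7 + 1/(-347) = -7 - 1/347 = -2430/347 ≈ -7.0029)
1/(I*T(10) + 98357) = 1/(-2430/347*9 + 98357) = 1/(-21870/347 + 98357) = 1/(34108009/347) = 347/34108009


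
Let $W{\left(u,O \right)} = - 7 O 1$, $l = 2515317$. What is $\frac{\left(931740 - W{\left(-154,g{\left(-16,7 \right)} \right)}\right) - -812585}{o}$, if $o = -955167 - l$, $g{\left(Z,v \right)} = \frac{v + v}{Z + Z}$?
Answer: $- \frac{27909151}{55527744} \approx -0.50262$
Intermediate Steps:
$g{\left(Z,v \right)} = \frac{v}{Z}$ ($g{\left(Z,v \right)} = \frac{2 v}{2 Z} = 2 v \frac{1}{2 Z} = \frac{v}{Z}$)
$W{\left(u,O \right)} = - 7 O$
$o = -3470484$ ($o = -955167 - 2515317 = -3470484$)
$\frac{\left(931740 - W{\left(-154,g{\left(-16,7 \right)} \right)}\right) - -812585}{o} = \frac{\left(931740 - - 7 \frac{7}{-16}\right) - -812585}{-3470484} = \left(\left(931740 - - 7 \cdot 7 \left(- \frac{1}{16}\right)\right) + 812585\right) \left(- \frac{1}{3470484}\right) = \left(\left(931740 - \left(-7\right) \left(- \frac{7}{16}\right)\right) + 812585\right) \left(- \frac{1}{3470484}\right) = \left(\left(931740 - \frac{49}{16}\right) + 812585\right) \left(- \frac{1}{3470484}\right) = \left(\frac{14907791}{16} + 812585\right) \left(- \frac{1}{3470484}\right) = \frac{27909151}{16} \left(- \frac{1}{3470484}\right) = - \frac{27909151}{55527744}$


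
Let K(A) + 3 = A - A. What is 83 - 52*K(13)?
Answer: 239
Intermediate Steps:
K(A) = -3 (K(A) = -3 + (A - A) = -3 + 0 = -3)
83 - 52*K(13) = 83 - 52*(-3) = 83 + 156 = 239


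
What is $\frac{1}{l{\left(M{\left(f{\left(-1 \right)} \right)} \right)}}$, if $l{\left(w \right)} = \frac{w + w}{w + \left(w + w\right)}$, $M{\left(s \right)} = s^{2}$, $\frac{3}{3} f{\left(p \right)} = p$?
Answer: $\frac{3}{2} \approx 1.5$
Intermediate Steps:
$f{\left(p \right)} = p$
$l{\left(w \right)} = \frac{2}{3}$ ($l{\left(w \right)} = \frac{2 w}{w + 2 w} = \frac{2 w}{3 w} = 2 w \frac{1}{3 w} = \frac{2}{3}$)
$\frac{1}{l{\left(M{\left(f{\left(-1 \right)} \right)} \right)}} = \frac{1}{\frac{2}{3}} = \frac{3}{2}$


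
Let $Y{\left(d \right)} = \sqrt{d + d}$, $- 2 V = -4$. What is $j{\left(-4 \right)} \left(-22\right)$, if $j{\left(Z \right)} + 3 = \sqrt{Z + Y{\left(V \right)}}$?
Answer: $66 - 22 i \sqrt{2} \approx 66.0 - 31.113 i$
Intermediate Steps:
$V = 2$ ($V = \left(- \frac{1}{2}\right) \left(-4\right) = 2$)
$Y{\left(d \right)} = \sqrt{2} \sqrt{d}$ ($Y{\left(d \right)} = \sqrt{2 d} = \sqrt{2} \sqrt{d}$)
$j{\left(Z \right)} = -3 + \sqrt{2 + Z}$ ($j{\left(Z \right)} = -3 + \sqrt{Z + \sqrt{2} \sqrt{2}} = -3 + \sqrt{Z + 2} = -3 + \sqrt{2 + Z}$)
$j{\left(-4 \right)} \left(-22\right) = \left(-3 + \sqrt{2 - 4}\right) \left(-22\right) = \left(-3 + \sqrt{-2}\right) \left(-22\right) = \left(-3 + i \sqrt{2}\right) \left(-22\right) = 66 - 22 i \sqrt{2}$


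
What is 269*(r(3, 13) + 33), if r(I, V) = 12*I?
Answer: 18561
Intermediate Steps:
269*(r(3, 13) + 33) = 269*(12*3 + 33) = 269*(36 + 33) = 269*69 = 18561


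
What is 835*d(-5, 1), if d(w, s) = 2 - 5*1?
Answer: -2505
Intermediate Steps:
d(w, s) = -3 (d(w, s) = 2 - 5 = -3)
835*d(-5, 1) = 835*(-3) = -2505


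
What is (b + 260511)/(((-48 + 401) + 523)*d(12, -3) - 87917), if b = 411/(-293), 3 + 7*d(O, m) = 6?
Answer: -534305184/179547763 ≈ -2.9758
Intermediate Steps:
d(O, m) = 3/7 (d(O, m) = -3/7 + (1/7)*6 = -3/7 + 6/7 = 3/7)
b = -411/293 (b = -1/293*411 = -411/293 ≈ -1.4027)
(b + 260511)/(((-48 + 401) + 523)*d(12, -3) - 87917) = (-411/293 + 260511)/(((-48 + 401) + 523)*(3/7) - 87917) = 76329312/(293*((353 + 523)*(3/7) - 87917)) = 76329312/(293*(876*(3/7) - 87917)) = 76329312/(293*(2628/7 - 87917)) = 76329312/(293*(-612791/7)) = (76329312/293)*(-7/612791) = -534305184/179547763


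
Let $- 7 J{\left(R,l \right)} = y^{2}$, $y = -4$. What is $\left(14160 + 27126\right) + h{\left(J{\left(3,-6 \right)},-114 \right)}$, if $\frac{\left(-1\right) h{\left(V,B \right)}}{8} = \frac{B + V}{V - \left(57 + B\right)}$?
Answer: $\frac{15819050}{383} \approx 41303.0$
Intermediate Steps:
$J{\left(R,l \right)} = - \frac{16}{7}$ ($J{\left(R,l \right)} = - \frac{\left(-4\right)^{2}}{7} = \left(- \frac{1}{7}\right) 16 = - \frac{16}{7}$)
$h{\left(V,B \right)} = - \frac{8 \left(B + V\right)}{-57 + V - B}$ ($h{\left(V,B \right)} = - 8 \frac{B + V}{V - \left(57 + B\right)} = - 8 \frac{B + V}{-57 + V - B} = - \frac{8 \left(B + V\right)}{-57 + V - B}$)
$\left(14160 + 27126\right) + h{\left(J{\left(3,-6 \right)},-114 \right)} = \left(14160 + 27126\right) + \frac{8 \left(-114 - \frac{16}{7}\right)}{57 - 114 - - \frac{16}{7}} = 41286 + 8 \frac{1}{57 - 114 + \frac{16}{7}} \left(- \frac{814}{7}\right) = 41286 + 8 \frac{1}{- \frac{383}{7}} \left(- \frac{814}{7}\right) = 41286 + 8 \left(- \frac{7}{383}\right) \left(- \frac{814}{7}\right) = 41286 + \frac{6512}{383} = \frac{15819050}{383}$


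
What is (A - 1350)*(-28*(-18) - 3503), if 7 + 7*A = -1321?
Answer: 32323222/7 ≈ 4.6176e+6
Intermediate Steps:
A = -1328/7 (A = -1 + (1/7)*(-1321) = -1 - 1321/7 = -1328/7 ≈ -189.71)
(A - 1350)*(-28*(-18) - 3503) = (-1328/7 - 1350)*(-28*(-18) - 3503) = -10778*(504 - 3503)/7 = -10778/7*(-2999) = 32323222/7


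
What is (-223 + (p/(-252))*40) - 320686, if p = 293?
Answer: -20220197/63 ≈ -3.2096e+5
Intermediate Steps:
(-223 + (p/(-252))*40) - 320686 = (-223 + (293/(-252))*40) - 320686 = (-223 + (293*(-1/252))*40) - 320686 = (-223 - 293/252*40) - 320686 = (-223 - 2930/63) - 320686 = -16979/63 - 320686 = -20220197/63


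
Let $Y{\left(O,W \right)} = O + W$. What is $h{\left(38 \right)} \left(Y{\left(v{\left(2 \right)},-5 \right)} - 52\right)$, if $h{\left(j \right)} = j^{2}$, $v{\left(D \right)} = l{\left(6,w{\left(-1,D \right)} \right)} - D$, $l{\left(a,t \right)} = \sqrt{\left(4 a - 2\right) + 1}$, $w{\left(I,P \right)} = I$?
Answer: $-85196 + 1444 \sqrt{23} \approx -78271.0$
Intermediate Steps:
$l{\left(a,t \right)} = \sqrt{-1 + 4 a}$ ($l{\left(a,t \right)} = \sqrt{\left(-2 + 4 a\right) + 1} = \sqrt{-1 + 4 a}$)
$v{\left(D \right)} = \sqrt{23} - D$ ($v{\left(D \right)} = \sqrt{-1 + 4 \cdot 6} - D = \sqrt{-1 + 24} - D = \sqrt{23} - D$)
$h{\left(38 \right)} \left(Y{\left(v{\left(2 \right)},-5 \right)} - 52\right) = 38^{2} \left(\left(\left(\sqrt{23} - 2\right) - 5\right) - 52\right) = 1444 \left(\left(\left(\sqrt{23} - 2\right) - 5\right) - 52\right) = 1444 \left(\left(\left(-2 + \sqrt{23}\right) - 5\right) - 52\right) = 1444 \left(\left(-7 + \sqrt{23}\right) - 52\right) = 1444 \left(-59 + \sqrt{23}\right) = -85196 + 1444 \sqrt{23}$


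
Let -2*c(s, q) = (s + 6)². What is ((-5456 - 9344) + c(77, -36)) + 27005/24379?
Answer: -889511321/48758 ≈ -18243.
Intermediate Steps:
c(s, q) = -(6 + s)²/2 (c(s, q) = -(s + 6)²/2 = -(6 + s)²/2)
((-5456 - 9344) + c(77, -36)) + 27005/24379 = ((-5456 - 9344) - (6 + 77)²/2) + 27005/24379 = (-14800 - ½*83²) + 27005*(1/24379) = (-14800 - ½*6889) + 27005/24379 = (-14800 - 6889/2) + 27005/24379 = -36489/2 + 27005/24379 = -889511321/48758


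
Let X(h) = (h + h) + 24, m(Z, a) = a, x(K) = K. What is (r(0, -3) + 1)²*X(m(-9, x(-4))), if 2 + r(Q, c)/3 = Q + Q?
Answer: 400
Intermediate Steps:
r(Q, c) = -6 + 6*Q (r(Q, c) = -6 + 3*(Q + Q) = -6 + 3*(2*Q) = -6 + 6*Q)
X(h) = 24 + 2*h (X(h) = 2*h + 24 = 24 + 2*h)
(r(0, -3) + 1)²*X(m(-9, x(-4))) = ((-6 + 6*0) + 1)²*(24 + 2*(-4)) = ((-6 + 0) + 1)²*(24 - 8) = (-6 + 1)²*16 = (-5)²*16 = 25*16 = 400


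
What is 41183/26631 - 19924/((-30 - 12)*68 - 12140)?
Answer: 287044078/99839619 ≈ 2.8751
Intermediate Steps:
41183/26631 - 19924/((-30 - 12)*68 - 12140) = 41183*(1/26631) - 19924/(-42*68 - 12140) = 41183/26631 - 19924/(-2856 - 12140) = 41183/26631 - 19924/(-14996) = 41183/26631 - 19924*(-1/14996) = 41183/26631 + 4981/3749 = 287044078/99839619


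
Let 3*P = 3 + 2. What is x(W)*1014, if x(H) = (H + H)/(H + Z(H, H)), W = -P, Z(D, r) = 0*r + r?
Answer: 1014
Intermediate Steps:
Z(D, r) = r (Z(D, r) = 0 + r = r)
P = 5/3 (P = (3 + 2)/3 = (⅓)*5 = 5/3 ≈ 1.6667)
W = -5/3 (W = -1*5/3 = -5/3 ≈ -1.6667)
x(H) = 1 (x(H) = (H + H)/(H + H) = (2*H)/((2*H)) = (2*H)*(1/(2*H)) = 1)
x(W)*1014 = 1*1014 = 1014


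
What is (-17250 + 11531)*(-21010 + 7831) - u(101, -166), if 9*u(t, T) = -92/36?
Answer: 6105026804/81 ≈ 7.5371e+7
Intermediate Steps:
u(t, T) = -23/81 (u(t, T) = (-92/36)/9 = (-92*1/36)/9 = (1/9)*(-23/9) = -23/81)
(-17250 + 11531)*(-21010 + 7831) - u(101, -166) = (-17250 + 11531)*(-21010 + 7831) - 1*(-23/81) = -5719*(-13179) + 23/81 = 75370701 + 23/81 = 6105026804/81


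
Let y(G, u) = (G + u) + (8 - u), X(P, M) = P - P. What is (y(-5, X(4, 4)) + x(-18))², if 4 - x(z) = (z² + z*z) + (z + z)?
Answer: 366025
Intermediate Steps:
X(P, M) = 0
y(G, u) = 8 + G
x(z) = 4 - 2*z - 2*z² (x(z) = 4 - ((z² + z*z) + (z + z)) = 4 - ((z² + z²) + 2*z) = 4 - (2*z² + 2*z) = 4 - (2*z + 2*z²) = 4 + (-2*z - 2*z²) = 4 - 2*z - 2*z²)
(y(-5, X(4, 4)) + x(-18))² = ((8 - 5) + (4 - 2*(-18) - 2*(-18)²))² = (3 + (4 + 36 - 2*324))² = (3 + (4 + 36 - 648))² = (3 - 608)² = (-605)² = 366025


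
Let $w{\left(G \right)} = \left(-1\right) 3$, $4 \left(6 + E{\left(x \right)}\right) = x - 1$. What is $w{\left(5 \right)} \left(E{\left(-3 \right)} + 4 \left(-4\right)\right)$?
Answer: $69$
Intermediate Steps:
$E{\left(x \right)} = - \frac{25}{4} + \frac{x}{4}$ ($E{\left(x \right)} = -6 + \frac{x - 1}{4} = -6 + \frac{-1 + x}{4} = -6 + \left(- \frac{1}{4} + \frac{x}{4}\right) = - \frac{25}{4} + \frac{x}{4}$)
$w{\left(G \right)} = -3$
$w{\left(5 \right)} \left(E{\left(-3 \right)} + 4 \left(-4\right)\right) = - 3 \left(\left(- \frac{25}{4} + \frac{1}{4} \left(-3\right)\right) + 4 \left(-4\right)\right) = - 3 \left(\left(- \frac{25}{4} - \frac{3}{4}\right) - 16\right) = - 3 \left(-7 - 16\right) = \left(-3\right) \left(-23\right) = 69$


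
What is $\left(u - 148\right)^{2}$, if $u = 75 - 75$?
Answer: $21904$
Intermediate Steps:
$u = 0$ ($u = 75 - 75 = 0$)
$\left(u - 148\right)^{2} = \left(0 - 148\right)^{2} = \left(-148\right)^{2} = 21904$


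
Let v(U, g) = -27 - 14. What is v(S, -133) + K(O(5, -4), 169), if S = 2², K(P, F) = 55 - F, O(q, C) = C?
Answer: -155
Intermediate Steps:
S = 4
v(U, g) = -41
v(S, -133) + K(O(5, -4), 169) = -41 + (55 - 1*169) = -41 + (55 - 169) = -41 - 114 = -155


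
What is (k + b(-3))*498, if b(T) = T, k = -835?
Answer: -417324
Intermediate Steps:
(k + b(-3))*498 = (-835 - 3)*498 = -838*498 = -417324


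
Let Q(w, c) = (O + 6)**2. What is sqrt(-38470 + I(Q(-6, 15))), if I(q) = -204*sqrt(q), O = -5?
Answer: I*sqrt(38674) ≈ 196.66*I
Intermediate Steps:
Q(w, c) = 1 (Q(w, c) = (-5 + 6)**2 = 1**2 = 1)
sqrt(-38470 + I(Q(-6, 15))) = sqrt(-38470 - 204*sqrt(1)) = sqrt(-38470 - 204*1) = sqrt(-38470 - 204) = sqrt(-38674) = I*sqrt(38674)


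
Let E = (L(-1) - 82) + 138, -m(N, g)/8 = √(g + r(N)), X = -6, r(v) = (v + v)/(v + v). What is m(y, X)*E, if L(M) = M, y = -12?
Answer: -440*I*√5 ≈ -983.87*I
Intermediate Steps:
r(v) = 1 (r(v) = (2*v)/((2*v)) = (2*v)*(1/(2*v)) = 1)
m(N, g) = -8*√(1 + g) (m(N, g) = -8*√(g + 1) = -8*√(1 + g))
E = 55 (E = (-1 - 82) + 138 = -83 + 138 = 55)
m(y, X)*E = -8*√(1 - 6)*55 = -8*I*√5*55 = -440*I*√5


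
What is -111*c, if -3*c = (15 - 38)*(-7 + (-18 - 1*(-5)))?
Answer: 17020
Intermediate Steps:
c = -460/3 (c = -(15 - 38)*(-7 + (-18 - 1*(-5)))/3 = -(-23)*(-7 + (-18 + 5))/3 = -(-23)*(-7 - 13)/3 = -(-23)*(-20)/3 = -⅓*460 = -460/3 ≈ -153.33)
-111*c = -111*(-460/3) = 17020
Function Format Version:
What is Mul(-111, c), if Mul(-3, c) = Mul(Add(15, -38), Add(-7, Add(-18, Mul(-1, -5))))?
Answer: 17020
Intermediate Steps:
c = Rational(-460, 3) (c = Mul(Rational(-1, 3), Mul(Add(15, -38), Add(-7, Add(-18, Mul(-1, -5))))) = Mul(Rational(-1, 3), Mul(-23, Add(-7, Add(-18, 5)))) = Mul(Rational(-1, 3), Mul(-23, Add(-7, -13))) = Mul(Rational(-1, 3), Mul(-23, -20)) = Mul(Rational(-1, 3), 460) = Rational(-460, 3) ≈ -153.33)
Mul(-111, c) = Mul(-111, Rational(-460, 3)) = 17020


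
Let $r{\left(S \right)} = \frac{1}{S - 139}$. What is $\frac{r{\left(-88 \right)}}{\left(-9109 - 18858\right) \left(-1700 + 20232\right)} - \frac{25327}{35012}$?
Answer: $- \frac{372466994457333}{514897714300682} \approx -0.72338$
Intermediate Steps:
$r{\left(S \right)} = \frac{1}{-139 + S}$
$\frac{r{\left(-88 \right)}}{\left(-9109 - 18858\right) \left(-1700 + 20232\right)} - \frac{25327}{35012} = \frac{1}{\left(-139 - 88\right) \left(-9109 - 18858\right) \left(-1700 + 20232\right)} - \frac{25327}{35012} = \frac{1}{\left(-227\right) \left(\left(-27967\right) 18532\right)} - \frac{25327}{35012} = - \frac{1}{227 \left(-518284444\right)} - \frac{25327}{35012} = \left(- \frac{1}{227}\right) \left(- \frac{1}{518284444}\right) - \frac{25327}{35012} = \frac{1}{117650568788} - \frac{25327}{35012} = - \frac{372466994457333}{514897714300682}$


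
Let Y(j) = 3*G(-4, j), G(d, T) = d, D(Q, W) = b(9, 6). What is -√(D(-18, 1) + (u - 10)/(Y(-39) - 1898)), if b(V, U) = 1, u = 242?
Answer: -√801245/955 ≈ -0.93730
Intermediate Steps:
D(Q, W) = 1
Y(j) = -12 (Y(j) = 3*(-4) = -12)
-√(D(-18, 1) + (u - 10)/(Y(-39) - 1898)) = -√(1 + (242 - 10)/(-12 - 1898)) = -√(1 + 232/(-1910)) = -√(1 + 232*(-1/1910)) = -√(1 - 116/955) = -√(839/955) = -√801245/955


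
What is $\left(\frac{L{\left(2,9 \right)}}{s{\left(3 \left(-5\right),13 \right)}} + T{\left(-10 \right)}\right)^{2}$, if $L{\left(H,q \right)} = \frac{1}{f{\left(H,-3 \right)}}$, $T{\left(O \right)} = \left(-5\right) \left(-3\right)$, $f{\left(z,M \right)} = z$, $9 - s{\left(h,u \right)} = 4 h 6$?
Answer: $\frac{122567041}{544644} \approx 225.04$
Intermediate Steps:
$s{\left(h,u \right)} = 9 - 24 h$ ($s{\left(h,u \right)} = 9 - 4 h 6 = 9 - 24 h$)
$T{\left(O \right)} = 15$
$L{\left(H,q \right)} = \frac{1}{H}$
$\left(\frac{L{\left(2,9 \right)}}{s{\left(3 \left(-5\right),13 \right)}} + T{\left(-10 \right)}\right)^{2} = \left(\frac{1}{2 \left(9 - 24 \cdot 3 \left(-5\right)\right)} + 15\right)^{2} = \left(\frac{1}{2 \left(9 - -360\right)} + 15\right)^{2} = \left(\frac{1}{2 \left(9 + 360\right)} + 15\right)^{2} = \left(\frac{1}{2 \cdot 369} + 15\right)^{2} = \left(\frac{1}{2} \cdot \frac{1}{369} + 15\right)^{2} = \left(\frac{1}{738} + 15\right)^{2} = \left(\frac{11071}{738}\right)^{2} = \frac{122567041}{544644}$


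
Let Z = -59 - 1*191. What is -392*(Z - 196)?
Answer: 174832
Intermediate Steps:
Z = -250 (Z = -59 - 191 = -250)
-392*(Z - 196) = -392*(-250 - 196) = -392*(-446) = 174832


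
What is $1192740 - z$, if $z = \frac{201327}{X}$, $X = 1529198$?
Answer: $\frac{1823935421193}{1529198} \approx 1.1927 \cdot 10^{6}$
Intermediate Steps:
$z = \frac{201327}{1529198} \approx 0.13166$
$1192740 - z = 1192740 - \frac{201327}{1529198} = \frac{1823935421193}{1529198}$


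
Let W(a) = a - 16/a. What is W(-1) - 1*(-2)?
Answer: 17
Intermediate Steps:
W(-1) - 1*(-2) = (-1 - 16/(-1)) - 1*(-2) = (-1 - 16*(-1)) + 2 = (-1 + 16) + 2 = 15 + 2 = 17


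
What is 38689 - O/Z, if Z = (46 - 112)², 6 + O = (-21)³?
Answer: 56179517/1452 ≈ 38691.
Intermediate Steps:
O = -9267 (O = -6 + (-21)³ = -6 - 9261 = -9267)
Z = 4356 (Z = (-66)² = 4356)
38689 - O/Z = 38689 - (-9267)/4356 = 38689 - 1*(-3089/1452) = 38689 + 3089/1452 = 56179517/1452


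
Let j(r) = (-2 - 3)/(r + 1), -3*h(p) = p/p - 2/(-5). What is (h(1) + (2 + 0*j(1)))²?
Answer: 529/225 ≈ 2.3511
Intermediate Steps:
h(p) = -7/15 (h(p) = -(p/p - 2/(-5))/3 = -(1 - 2*(-⅕))/3 = -(1 + ⅖)/3 = -⅓*7/5 = -7/15)
j(r) = -5/(1 + r)
(h(1) + (2 + 0*j(1)))² = (-7/15 + (2 + 0*(-5/(1 + 1))))² = (-7/15 + (2 + 0*(-5/2)))² = (-7/15 + (2 + 0))² = (-7/15 + 2)² = (23/15)² = 529/225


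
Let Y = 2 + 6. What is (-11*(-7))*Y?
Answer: 616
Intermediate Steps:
Y = 8
(-11*(-7))*Y = -11*(-7)*8 = 77*8 = 616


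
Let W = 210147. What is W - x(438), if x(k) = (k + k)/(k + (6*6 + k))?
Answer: 15971099/76 ≈ 2.1015e+5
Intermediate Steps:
x(k) = 2*k/(36 + 2*k) (x(k) = (2*k)/(k + (36 + k)) = (2*k)/(36 + 2*k) = 2*k/(36 + 2*k))
W - x(438) = 210147 - 438/(18 + 438) = 210147 - 438/456 = 210147 - 1*73/76 = 210147 - 73/76 = 15971099/76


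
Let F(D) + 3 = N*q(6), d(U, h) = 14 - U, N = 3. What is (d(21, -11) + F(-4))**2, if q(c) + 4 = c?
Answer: 16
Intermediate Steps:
q(c) = -4 + c
F(D) = 3 (F(D) = -3 + 3*(-4 + 6) = -3 + 3*2 = -3 + 6 = 3)
(d(21, -11) + F(-4))**2 = ((14 - 1*21) + 3)**2 = ((14 - 21) + 3)**2 = (-7 + 3)**2 = (-4)**2 = 16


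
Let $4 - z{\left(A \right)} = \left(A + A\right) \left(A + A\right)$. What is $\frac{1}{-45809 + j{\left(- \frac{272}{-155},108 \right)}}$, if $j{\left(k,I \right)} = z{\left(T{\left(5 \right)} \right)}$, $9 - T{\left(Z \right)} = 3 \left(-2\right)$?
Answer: $- \frac{1}{46705} \approx -2.1411 \cdot 10^{-5}$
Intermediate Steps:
$T{\left(Z \right)} = 15$ ($T{\left(Z \right)} = 9 - 3 \left(-2\right) = 9 - -6 = 9 + 6 = 15$)
$z{\left(A \right)} = 4 - 4 A^{2}$ ($z{\left(A \right)} = 4 - \left(A + A\right) \left(A + A\right) = 4 - 2 A 2 A = 4 - 4 A^{2}$)
$j{\left(k,I \right)} = -896$ ($j{\left(k,I \right)} = 4 - 4 \cdot 15^{2} = 4 - 900 = -896$)
$\frac{1}{-45809 + j{\left(- \frac{272}{-155},108 \right)}} = \frac{1}{-45809 - 896} = \frac{1}{-46705} = - \frac{1}{46705}$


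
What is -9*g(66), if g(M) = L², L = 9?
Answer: -729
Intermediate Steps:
g(M) = 81 (g(M) = 9² = 81)
-9*g(66) = -9*81 = -729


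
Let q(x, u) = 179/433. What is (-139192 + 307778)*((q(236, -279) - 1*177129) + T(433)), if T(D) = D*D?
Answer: 756286742574/433 ≈ 1.7466e+9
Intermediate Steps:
T(D) = D**2
q(x, u) = 179/433 (q(x, u) = 179*(1/433) = 179/433)
(-139192 + 307778)*((q(236, -279) - 1*177129) + T(433)) = (-139192 + 307778)*((179/433 - 1*177129) + 433**2) = 168586*((179/433 - 177129) + 187489) = 168586*(-76696678/433 + 187489) = 168586*(4486059/433) = 756286742574/433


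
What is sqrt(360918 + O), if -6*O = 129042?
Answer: sqrt(339411) ≈ 582.59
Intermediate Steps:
O = -21507 (O = -1/6*129042 = -21507)
sqrt(360918 + O) = sqrt(360918 - 21507) = sqrt(339411)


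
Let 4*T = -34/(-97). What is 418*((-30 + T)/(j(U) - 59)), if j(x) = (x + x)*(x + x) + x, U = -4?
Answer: -1212827/97 ≈ -12503.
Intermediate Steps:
T = 17/194 (T = (-34/(-97))/4 = (-34*(-1/97))/4 = (1/4)*(34/97) = 17/194 ≈ 0.087629)
j(x) = x + 4*x**2 (j(x) = (2*x)*(2*x) + x = 4*x**2 + x = x + 4*x**2)
418*((-30 + T)/(j(U) - 59)) = 418*((-30 + 17/194)/(-4*(1 + 4*(-4)) - 59)) = 418*(-5803/(194*(-4*(1 - 16) - 59))) = 418*(-5803/(194*(-4*(-15) - 59))) = 418*(-5803/(194*(60 - 59))) = 418*(-5803/194/1) = 418*(-5803/194*1) = 418*(-5803/194) = -1212827/97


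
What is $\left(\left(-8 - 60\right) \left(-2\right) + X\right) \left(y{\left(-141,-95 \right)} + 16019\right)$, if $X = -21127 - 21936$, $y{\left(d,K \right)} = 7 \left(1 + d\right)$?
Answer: $-645579153$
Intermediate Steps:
$y{\left(d,K \right)} = 7 + 7 d$
$X = -43063$
$\left(\left(-8 - 60\right) \left(-2\right) + X\right) \left(y{\left(-141,-95 \right)} + 16019\right) = \left(\left(-8 - 60\right) \left(-2\right) - 43063\right) \left(\left(7 + 7 \left(-141\right)\right) + 16019\right) = \left(\left(-68\right) \left(-2\right) - 43063\right) \left(\left(7 - 987\right) + 16019\right) = \left(136 - 43063\right) \left(-980 + 16019\right) = \left(-42927\right) 15039 = -645579153$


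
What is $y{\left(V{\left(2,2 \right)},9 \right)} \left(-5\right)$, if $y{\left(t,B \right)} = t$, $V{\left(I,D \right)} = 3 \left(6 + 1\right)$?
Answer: $-105$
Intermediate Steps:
$V{\left(I,D \right)} = 21$ ($V{\left(I,D \right)} = 3 \cdot 7 = 21$)
$y{\left(V{\left(2,2 \right)},9 \right)} \left(-5\right) = 21 \left(-5\right) = -105$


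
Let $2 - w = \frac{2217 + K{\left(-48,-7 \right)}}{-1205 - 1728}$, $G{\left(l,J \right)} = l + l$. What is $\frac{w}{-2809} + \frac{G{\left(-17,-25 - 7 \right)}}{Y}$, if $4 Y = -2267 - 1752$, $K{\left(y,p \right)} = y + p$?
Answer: $\frac{1088211860}{33111725143} \approx 0.032865$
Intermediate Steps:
$K{\left(y,p \right)} = p + y$
$G{\left(l,J \right)} = 2 l$
$w = \frac{8028}{2933}$ ($w = 2 - \frac{2217 - 55}{-1205 - 1728} = 2 - \frac{2217 - 55}{-2933} = 2 - 2162 \left(- \frac{1}{2933}\right) = 2 - - \frac{2162}{2933} = 2 + \frac{2162}{2933} = \frac{8028}{2933} \approx 2.7371$)
$Y = - \frac{4019}{4}$ ($Y = \frac{-2267 - 1752}{4} = \frac{1}{4} \left(-4019\right) = - \frac{4019}{4} \approx -1004.8$)
$\frac{w}{-2809} + \frac{G{\left(-17,-25 - 7 \right)}}{Y} = \frac{8028}{2933 \left(-2809\right)} + \frac{2 \left(-17\right)}{- \frac{4019}{4}} = \frac{8028}{2933} \left(- \frac{1}{2809}\right) - - \frac{136}{4019} = - \frac{8028}{8238797} + \frac{136}{4019} = \frac{1088211860}{33111725143}$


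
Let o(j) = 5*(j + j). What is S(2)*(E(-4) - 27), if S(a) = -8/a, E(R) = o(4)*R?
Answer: 748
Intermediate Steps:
o(j) = 10*j (o(j) = 5*(2*j) = 10*j)
E(R) = 40*R (E(R) = (10*4)*R = 40*R)
S(2)*(E(-4) - 27) = (-8/2)*(40*(-4) - 27) = (-8*1/2)*(-160 - 27) = -4*(-187) = 748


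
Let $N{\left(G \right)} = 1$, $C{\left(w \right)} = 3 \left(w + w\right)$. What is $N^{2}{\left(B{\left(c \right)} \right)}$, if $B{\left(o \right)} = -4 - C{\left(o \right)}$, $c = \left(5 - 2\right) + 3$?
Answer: $1$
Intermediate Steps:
$C{\left(w \right)} = 6 w$ ($C{\left(w \right)} = 3 \cdot 2 w = 6 w$)
$c = 6$ ($c = 3 + 3 = 6$)
$B{\left(o \right)} = -4 - 6 o$
$N^{2}{\left(B{\left(c \right)} \right)} = 1^{2} = 1$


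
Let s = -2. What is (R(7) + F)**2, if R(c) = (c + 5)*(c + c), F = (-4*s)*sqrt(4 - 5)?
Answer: 28160 + 2688*I ≈ 28160.0 + 2688.0*I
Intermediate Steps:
F = 8*I (F = (-4*(-2))*sqrt(4 - 5) = 8*sqrt(-1) = 8*I ≈ 8.0*I)
R(c) = 2*c*(5 + c) (R(c) = (5 + c)*(2*c) = 2*c*(5 + c))
(R(7) + F)**2 = (2*7*(5 + 7) + 8*I)**2 = (2*7*12 + 8*I)**2 = (168 + 8*I)**2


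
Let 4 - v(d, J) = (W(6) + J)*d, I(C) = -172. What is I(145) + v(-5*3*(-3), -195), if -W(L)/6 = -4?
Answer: 7527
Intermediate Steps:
W(L) = 24 (W(L) = -6*(-4) = 24)
v(d, J) = 4 - d*(24 + J) (v(d, J) = 4 - (24 + J)*d = 4 - d*(24 + J))
I(145) + v(-5*3*(-3), -195) = -172 + (4 - 24*(-5*3)*(-3) - 1*(-195)*-5*3*(-3)) = -172 + (4 - (-360)*(-3) - 1*(-195)*(-15*(-3))) = -172 + (4 - 24*45 - 1*(-195)*45) = -172 + (4 - 1080 + 8775) = -172 + 7699 = 7527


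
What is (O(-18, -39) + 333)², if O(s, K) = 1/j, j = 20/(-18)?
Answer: 11029041/100 ≈ 1.1029e+5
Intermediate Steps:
j = -10/9 (j = 20*(-1/18) = -10/9 ≈ -1.1111)
O(s, K) = -9/10 (O(s, K) = 1/(-10/9) = -9/10)
(O(-18, -39) + 333)² = (-9/10 + 333)² = (3321/10)² = 11029041/100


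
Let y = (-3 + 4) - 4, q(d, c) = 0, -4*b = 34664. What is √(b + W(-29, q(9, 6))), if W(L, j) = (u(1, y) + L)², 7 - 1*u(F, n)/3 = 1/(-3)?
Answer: I*√8617 ≈ 92.828*I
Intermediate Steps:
b = -8666 (b = -¼*34664 = -8666)
y = -3 (y = 1 - 4 = -3)
u(F, n) = 22 (u(F, n) = 21 - 3/(-3) = 21 - 3*(-⅓) = 21 + 1 = 22)
W(L, j) = (22 + L)²
√(b + W(-29, q(9, 6))) = √(-8666 + (22 - 29)²) = √(-8666 + (-7)²) = √(-8666 + 49) = √(-8617) = I*√8617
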